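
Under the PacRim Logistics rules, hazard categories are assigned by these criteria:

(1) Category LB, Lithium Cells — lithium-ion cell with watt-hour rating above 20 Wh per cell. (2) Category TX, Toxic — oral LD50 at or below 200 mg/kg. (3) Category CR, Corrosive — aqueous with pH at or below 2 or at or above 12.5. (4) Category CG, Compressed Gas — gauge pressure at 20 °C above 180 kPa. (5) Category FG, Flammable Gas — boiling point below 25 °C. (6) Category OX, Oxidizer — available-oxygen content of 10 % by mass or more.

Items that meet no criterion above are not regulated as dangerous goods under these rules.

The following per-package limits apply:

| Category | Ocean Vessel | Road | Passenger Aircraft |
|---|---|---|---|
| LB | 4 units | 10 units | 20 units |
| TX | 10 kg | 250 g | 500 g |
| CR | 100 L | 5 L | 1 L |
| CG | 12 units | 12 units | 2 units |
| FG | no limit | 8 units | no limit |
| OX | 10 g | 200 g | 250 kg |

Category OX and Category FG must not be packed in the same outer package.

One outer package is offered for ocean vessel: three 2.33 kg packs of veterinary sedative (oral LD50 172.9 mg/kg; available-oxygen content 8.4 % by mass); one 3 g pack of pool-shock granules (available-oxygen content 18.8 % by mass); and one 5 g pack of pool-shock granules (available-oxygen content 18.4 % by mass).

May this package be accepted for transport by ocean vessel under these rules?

Yes

Oral LD50 172.9 mg/kg meets the Category TX criterion (Toxic), so the veterinary sedative is Category TX.
Available-oxygen content 18.8 % by mass meets the Category OX criterion (Oxidizer), so the pool-shock granules are Category OX.
With available-oxygen content 18.4 % by mass (≥ 10 % by mass), the pool-shock granules fall in Category OX.
Category OX net quantity: 3 g + 5 g = 8 g.
8 g ≤ 10 g (ocean vessel limit, Category OX) — within limit.
Category TX quantity: three 2.33 kg packs = 6.99 kg.
6.99 kg ≤ 10 kg (ocean vessel limit, Category TX) — within limit.
The segregation rule (Category OX with Category FG) does not apply to Category OX with Category TX.
Every hazard category is within its ocean vessel limit and no segregation rule is violated.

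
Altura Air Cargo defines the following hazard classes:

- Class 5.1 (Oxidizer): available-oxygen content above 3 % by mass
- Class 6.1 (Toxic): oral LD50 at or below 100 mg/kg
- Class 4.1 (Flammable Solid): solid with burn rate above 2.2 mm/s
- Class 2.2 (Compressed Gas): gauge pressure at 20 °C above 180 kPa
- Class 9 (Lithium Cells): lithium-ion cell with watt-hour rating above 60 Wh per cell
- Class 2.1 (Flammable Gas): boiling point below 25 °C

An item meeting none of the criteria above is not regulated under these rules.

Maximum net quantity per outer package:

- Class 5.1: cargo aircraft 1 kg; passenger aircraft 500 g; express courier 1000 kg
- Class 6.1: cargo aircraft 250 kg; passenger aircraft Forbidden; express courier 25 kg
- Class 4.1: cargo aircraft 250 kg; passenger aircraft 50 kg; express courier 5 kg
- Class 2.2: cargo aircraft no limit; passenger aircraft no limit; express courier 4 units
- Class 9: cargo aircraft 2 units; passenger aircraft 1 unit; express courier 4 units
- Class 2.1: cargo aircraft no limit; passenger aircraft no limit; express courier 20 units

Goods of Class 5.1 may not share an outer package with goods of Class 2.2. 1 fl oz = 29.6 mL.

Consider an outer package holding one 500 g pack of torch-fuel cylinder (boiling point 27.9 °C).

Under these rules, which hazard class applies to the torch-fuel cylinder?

Not regulated

boiling point 27.9 °C is not below 25 °C, so Class 2.1 does not apply.
No criterion is met, so the item is not regulated.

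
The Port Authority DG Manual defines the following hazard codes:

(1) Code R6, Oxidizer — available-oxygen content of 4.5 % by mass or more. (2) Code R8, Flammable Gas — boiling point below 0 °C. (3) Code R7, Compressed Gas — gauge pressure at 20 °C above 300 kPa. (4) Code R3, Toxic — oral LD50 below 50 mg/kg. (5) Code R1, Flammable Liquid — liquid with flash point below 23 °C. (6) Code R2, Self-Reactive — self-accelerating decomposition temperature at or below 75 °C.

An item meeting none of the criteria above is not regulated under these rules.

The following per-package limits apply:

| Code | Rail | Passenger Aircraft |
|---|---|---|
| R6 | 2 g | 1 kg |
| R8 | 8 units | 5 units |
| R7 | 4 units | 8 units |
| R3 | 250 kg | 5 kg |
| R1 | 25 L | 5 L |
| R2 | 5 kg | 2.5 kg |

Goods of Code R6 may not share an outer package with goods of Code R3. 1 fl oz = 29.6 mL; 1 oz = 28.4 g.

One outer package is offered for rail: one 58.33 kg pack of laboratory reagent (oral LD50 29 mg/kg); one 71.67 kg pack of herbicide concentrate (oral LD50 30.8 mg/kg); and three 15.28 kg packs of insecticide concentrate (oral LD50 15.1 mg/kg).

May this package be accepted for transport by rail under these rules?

Laboratory reagent: oral LD50 29 mg/kg < 50 mg/kg → Code R3 (Toxic).
With oral LD50 30.8 mg/kg (< 50 mg/kg), the herbicide concentrate falls in Code R3.
With oral LD50 15.1 mg/kg (< 50 mg/kg), the insecticide concentrate falls in Code R3.
Total Code R3: 58.33 kg + 71.67 kg + (three 15.28 kg packs = 45.84 kg) = 175.84 kg.
That is within the Code R3 rail limit of 250 kg.

Yes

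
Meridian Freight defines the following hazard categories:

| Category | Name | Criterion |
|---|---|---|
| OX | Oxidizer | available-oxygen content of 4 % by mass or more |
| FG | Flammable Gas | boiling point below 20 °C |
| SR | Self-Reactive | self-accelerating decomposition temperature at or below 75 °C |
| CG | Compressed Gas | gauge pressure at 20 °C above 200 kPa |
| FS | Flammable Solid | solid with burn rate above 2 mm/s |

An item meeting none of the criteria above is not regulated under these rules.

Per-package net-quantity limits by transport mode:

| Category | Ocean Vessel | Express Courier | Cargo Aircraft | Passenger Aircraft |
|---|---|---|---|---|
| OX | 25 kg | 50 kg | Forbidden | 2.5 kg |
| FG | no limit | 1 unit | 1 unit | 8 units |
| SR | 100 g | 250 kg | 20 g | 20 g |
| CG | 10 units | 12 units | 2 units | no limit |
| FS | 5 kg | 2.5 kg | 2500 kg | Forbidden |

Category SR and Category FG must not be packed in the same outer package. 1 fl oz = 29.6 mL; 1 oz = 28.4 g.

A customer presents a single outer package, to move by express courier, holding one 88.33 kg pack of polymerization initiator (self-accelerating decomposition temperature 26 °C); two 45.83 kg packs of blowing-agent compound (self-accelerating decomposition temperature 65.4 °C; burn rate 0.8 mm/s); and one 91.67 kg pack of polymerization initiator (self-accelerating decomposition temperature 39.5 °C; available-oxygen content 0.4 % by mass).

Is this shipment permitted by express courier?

Polymerization initiator: self-accelerating decomposition temperature 26 °C ≤ 75 °C → Category SR (Self-Reactive).
Self-accelerating decomposition temperature 65.4 °C meets the Category SR criterion (Self-Reactive), so the blowing-agent compound is Category SR.
Polymerization initiator: self-accelerating decomposition temperature 39.5 °C ≤ 75 °C → Category SR (Self-Reactive).
Category SR net quantity: 88.33 kg + (two 45.83 kg packs = 91.66 kg) + 91.67 kg = 271.66 kg.
That exceeds the Category SR express courier limit of 250 kg.

No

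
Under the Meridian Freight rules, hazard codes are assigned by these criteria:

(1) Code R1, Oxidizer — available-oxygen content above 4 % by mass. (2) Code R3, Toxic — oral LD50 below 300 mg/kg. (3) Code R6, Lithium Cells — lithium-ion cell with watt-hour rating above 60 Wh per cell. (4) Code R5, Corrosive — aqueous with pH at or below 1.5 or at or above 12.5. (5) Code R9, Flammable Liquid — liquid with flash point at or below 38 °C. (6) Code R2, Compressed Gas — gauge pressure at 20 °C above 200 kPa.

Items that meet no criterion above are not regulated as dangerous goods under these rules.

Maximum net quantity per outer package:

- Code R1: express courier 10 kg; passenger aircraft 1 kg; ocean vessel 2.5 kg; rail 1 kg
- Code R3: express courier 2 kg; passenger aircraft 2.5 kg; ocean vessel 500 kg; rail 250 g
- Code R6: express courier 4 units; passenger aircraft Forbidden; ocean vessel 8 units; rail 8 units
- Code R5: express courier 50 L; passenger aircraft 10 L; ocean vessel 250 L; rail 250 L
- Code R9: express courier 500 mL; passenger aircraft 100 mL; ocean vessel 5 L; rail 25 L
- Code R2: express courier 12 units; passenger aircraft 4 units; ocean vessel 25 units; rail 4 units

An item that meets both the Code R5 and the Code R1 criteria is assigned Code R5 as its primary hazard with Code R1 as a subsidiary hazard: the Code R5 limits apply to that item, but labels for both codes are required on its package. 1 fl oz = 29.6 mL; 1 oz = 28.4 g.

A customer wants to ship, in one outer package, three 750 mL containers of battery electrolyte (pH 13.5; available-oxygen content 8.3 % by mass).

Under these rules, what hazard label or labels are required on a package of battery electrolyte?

pH 13.5 meets the Code R5 criterion (Corrosive), so the battery electrolyte is Code R5.
Available-oxygen content 8.3 % by mass meets the Code R1 criterion (Oxidizer), so the battery electrolyte is Code R1.
By the precedence rule Code R5 is primary and Code R1 is subsidiary, and that rule requires both labels on the package.

Code R1 and R5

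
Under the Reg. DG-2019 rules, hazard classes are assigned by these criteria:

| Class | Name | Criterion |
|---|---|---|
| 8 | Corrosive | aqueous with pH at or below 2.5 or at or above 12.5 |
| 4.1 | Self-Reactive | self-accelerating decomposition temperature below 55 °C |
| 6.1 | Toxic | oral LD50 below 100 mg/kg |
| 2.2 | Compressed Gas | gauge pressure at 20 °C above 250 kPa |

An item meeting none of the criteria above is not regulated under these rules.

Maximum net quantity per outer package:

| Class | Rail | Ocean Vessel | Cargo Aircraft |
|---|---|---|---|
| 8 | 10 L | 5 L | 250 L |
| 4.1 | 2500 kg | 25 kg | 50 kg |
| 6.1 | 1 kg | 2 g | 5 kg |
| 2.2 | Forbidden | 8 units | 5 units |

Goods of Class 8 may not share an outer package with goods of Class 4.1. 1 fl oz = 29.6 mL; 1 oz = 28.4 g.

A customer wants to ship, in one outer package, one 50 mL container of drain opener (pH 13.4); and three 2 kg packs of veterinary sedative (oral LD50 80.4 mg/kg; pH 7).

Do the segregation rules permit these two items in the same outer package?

Yes

pH 13.4 meets the Class 8 criterion (Corrosive), so the drain opener is Class 8.
Oral LD50 80.4 mg/kg meets the Class 6.1 criterion (Toxic), so the veterinary sedative is Class 6.1.
No segregation rule bars Class 8 with Class 6.1.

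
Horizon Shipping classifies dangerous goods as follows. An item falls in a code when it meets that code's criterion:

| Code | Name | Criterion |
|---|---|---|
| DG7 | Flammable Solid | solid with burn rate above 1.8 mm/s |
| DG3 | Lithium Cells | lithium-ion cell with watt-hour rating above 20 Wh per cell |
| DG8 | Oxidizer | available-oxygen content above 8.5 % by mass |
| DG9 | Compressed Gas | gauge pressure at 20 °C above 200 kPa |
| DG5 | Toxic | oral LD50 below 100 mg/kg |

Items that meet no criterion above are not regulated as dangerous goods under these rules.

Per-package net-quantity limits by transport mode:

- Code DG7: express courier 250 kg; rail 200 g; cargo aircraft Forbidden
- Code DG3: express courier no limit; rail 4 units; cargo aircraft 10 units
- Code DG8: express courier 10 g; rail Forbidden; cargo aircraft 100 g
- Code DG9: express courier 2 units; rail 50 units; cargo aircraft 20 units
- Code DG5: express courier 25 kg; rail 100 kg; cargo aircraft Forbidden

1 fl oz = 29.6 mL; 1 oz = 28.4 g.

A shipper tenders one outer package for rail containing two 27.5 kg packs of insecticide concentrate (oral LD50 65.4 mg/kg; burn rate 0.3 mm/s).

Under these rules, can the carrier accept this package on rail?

Yes

Oral LD50 65.4 mg/kg meets the Code DG5 criterion (Toxic), so the insecticide concentrate is Code DG5.
Code DG5 quantity: two 27.5 kg packs = 55 kg.
55 kg ≤ 100 kg (rail limit, Code DG5) — within limit.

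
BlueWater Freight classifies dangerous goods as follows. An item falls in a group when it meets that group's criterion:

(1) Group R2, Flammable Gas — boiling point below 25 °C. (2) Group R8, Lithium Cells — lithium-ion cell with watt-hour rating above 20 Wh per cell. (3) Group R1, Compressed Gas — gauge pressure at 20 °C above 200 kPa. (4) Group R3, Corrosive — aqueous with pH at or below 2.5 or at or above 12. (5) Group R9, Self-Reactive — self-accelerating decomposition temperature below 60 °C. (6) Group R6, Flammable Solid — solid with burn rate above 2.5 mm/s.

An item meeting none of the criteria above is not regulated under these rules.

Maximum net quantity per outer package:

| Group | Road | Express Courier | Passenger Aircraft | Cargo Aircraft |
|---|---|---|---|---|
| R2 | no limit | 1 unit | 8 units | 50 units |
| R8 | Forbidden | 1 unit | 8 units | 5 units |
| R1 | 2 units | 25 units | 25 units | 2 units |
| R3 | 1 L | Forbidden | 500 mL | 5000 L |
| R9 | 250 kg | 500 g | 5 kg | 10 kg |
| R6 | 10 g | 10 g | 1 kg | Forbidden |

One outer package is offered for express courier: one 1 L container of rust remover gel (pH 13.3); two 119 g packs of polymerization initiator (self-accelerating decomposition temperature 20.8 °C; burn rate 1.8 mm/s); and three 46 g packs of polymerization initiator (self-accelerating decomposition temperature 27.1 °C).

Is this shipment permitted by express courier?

The rust remover gel has pH 13.3, which is ≥ 12, so it is Group R3 (Corrosive).
Self-accelerating decomposition temperature 20.8 °C meets the Group R9 criterion (Self-Reactive), so the polymerization initiator is Group R9.
Self-accelerating decomposition temperature 27.1 °C meets the Group R9 criterion (Self-Reactive), so the polymerization initiator is Group R9.
Total Group R9: (two 119 g packs = 238 g) + (three 46 g packs = 138 g) = 376 g.
That is within the Group R9 express courier limit of 500 g.
Group R3 quantity: 1 L.
Group R3 is Forbidden by express courier.

No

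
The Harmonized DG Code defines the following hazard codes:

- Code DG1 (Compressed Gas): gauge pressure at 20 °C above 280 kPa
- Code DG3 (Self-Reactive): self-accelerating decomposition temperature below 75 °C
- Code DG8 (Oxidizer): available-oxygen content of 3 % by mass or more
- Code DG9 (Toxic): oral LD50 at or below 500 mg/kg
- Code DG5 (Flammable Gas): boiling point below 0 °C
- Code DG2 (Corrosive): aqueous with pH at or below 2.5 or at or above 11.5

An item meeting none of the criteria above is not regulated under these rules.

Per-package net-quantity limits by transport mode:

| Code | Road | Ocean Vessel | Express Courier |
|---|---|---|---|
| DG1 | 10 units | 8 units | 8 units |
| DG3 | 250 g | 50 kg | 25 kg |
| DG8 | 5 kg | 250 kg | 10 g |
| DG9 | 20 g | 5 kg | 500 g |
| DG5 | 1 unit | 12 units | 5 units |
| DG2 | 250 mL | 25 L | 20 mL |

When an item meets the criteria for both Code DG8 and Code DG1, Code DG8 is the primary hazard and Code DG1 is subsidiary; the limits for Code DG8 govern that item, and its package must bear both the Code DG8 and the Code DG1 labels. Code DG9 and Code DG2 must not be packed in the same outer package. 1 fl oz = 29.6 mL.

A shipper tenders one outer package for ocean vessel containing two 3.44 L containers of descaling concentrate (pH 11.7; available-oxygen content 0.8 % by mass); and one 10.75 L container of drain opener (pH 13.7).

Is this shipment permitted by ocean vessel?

Yes

The descaling concentrate has pH 11.7, which is ≥ 11.5, so it is Code DG2 (Corrosive).
pH 13.7 meets the Code DG2 criterion (Corrosive), so the drain opener is Code DG2.
Code DG2 net quantity: (two 3.44 L containers = 6.88 L) + 10.75 L = 17.63 L.
17.63 L is within the ocean vessel limit of 25 L for Code DG2.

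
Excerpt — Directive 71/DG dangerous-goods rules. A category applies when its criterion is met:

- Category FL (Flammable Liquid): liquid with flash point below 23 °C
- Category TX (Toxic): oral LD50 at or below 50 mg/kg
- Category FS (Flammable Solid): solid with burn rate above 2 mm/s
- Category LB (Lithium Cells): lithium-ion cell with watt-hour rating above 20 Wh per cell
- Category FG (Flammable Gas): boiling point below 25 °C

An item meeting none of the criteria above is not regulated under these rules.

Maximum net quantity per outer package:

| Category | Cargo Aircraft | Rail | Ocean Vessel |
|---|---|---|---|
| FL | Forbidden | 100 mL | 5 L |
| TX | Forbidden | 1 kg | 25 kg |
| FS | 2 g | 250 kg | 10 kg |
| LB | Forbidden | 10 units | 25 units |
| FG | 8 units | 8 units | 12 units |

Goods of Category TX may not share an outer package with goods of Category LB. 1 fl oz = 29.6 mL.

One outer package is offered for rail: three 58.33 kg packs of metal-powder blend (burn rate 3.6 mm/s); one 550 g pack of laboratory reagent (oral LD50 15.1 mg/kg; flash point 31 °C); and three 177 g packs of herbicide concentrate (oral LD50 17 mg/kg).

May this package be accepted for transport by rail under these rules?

With burn rate 3.6 mm/s (> 2 mm/s), the metal-powder blend falls in Category FS.
With oral LD50 15.1 mg/kg (≤ 50 mg/kg), the laboratory reagent falls in Category TX.
With oral LD50 17 mg/kg (≤ 50 mg/kg), the herbicide concentrate falls in Category TX.
Category FS quantity: three 58.33 kg packs = 174.99 kg.
174.99 kg is within the rail limit of 250 kg for Category FS.
Category TX net quantity: 550 g + (three 177 g packs = 531 g) = 1.081 kg.
1.081 kg exceeds the rail limit of 1 kg for Category TX.
The segregation rule (Category TX with Category LB) does not apply to Category FS with Category TX.

No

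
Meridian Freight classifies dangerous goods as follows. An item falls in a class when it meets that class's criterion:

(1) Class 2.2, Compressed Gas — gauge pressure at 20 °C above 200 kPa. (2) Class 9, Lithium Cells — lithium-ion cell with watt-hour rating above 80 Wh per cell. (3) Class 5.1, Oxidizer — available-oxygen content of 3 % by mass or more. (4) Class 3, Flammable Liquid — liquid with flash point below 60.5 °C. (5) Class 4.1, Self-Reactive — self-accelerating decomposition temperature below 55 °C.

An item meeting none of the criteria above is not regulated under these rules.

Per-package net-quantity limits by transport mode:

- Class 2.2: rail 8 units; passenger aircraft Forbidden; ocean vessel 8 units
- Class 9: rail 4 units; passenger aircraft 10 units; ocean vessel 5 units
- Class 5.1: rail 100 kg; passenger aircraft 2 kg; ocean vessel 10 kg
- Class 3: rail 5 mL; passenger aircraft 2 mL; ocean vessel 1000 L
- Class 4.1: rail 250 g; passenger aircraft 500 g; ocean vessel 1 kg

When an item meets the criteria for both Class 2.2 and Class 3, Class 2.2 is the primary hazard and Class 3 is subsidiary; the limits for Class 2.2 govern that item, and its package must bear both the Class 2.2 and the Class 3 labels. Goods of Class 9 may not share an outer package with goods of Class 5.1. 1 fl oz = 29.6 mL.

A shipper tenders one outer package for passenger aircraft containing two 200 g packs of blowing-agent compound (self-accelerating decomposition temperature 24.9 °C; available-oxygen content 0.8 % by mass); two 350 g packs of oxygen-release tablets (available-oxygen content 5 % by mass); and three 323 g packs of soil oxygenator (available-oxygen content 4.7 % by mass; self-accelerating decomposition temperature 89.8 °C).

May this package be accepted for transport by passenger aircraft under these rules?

Yes

The blowing-agent compound has self-accelerating decomposition temperature 24.9 °C, which is < 55 °C, so it is Class 4.1 (Self-Reactive).
The oxygen-release tablets have available-oxygen content 5 % by mass, which is ≥ 3 % by mass, so they are Class 5.1 (Oxidizer).
The soil oxygenator has available-oxygen content 4.7 % by mass, which is ≥ 3 % by mass, so it is Class 5.1 (Oxidizer).
Total Class 5.1: (two 350 g packs = 700 g) + (three 323 g packs = 969 g) = 1.669 kg.
1.669 kg is within the passenger aircraft limit of 2 kg for Class 5.1.
Class 4.1 quantity: two 200 g packs = 400 g.
That is within the Class 4.1 passenger aircraft limit of 500 g.
The segregation rule (Class 9 with Class 5.1) does not apply to Class 5.1 with Class 4.1.
Every hazard class is within its passenger aircraft limit and no segregation rule is violated.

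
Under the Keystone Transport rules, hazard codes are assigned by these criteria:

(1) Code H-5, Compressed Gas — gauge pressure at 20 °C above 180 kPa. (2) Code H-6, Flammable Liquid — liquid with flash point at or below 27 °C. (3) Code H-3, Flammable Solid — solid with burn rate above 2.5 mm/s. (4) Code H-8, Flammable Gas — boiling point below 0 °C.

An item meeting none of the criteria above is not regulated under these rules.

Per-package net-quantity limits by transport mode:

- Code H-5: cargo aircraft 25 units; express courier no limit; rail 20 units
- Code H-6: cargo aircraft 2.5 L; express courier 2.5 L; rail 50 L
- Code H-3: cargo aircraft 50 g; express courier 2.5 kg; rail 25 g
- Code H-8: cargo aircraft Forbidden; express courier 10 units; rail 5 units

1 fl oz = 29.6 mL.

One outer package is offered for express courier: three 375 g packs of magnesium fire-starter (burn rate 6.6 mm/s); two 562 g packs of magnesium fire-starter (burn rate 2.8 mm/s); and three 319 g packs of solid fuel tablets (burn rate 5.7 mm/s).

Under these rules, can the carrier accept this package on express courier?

No

The magnesium fire-starter has burn rate 6.6 mm/s, which is > 2.5 mm/s, so it is Code H-3 (Flammable Solid).
Magnesium fire-starter: burn rate 2.8 mm/s > 2.5 mm/s → Code H-3 (Flammable Solid).
Solid fuel tablets: burn rate 5.7 mm/s > 2.5 mm/s → Code H-3 (Flammable Solid).
Total Code H-3: (three 375 g packs = 1.125 kg) + (two 562 g packs = 1.124 kg) + (three 319 g packs = 957 g) = 3.206 kg.
3.206 kg exceeds the express courier limit of 2.5 kg for Code H-3.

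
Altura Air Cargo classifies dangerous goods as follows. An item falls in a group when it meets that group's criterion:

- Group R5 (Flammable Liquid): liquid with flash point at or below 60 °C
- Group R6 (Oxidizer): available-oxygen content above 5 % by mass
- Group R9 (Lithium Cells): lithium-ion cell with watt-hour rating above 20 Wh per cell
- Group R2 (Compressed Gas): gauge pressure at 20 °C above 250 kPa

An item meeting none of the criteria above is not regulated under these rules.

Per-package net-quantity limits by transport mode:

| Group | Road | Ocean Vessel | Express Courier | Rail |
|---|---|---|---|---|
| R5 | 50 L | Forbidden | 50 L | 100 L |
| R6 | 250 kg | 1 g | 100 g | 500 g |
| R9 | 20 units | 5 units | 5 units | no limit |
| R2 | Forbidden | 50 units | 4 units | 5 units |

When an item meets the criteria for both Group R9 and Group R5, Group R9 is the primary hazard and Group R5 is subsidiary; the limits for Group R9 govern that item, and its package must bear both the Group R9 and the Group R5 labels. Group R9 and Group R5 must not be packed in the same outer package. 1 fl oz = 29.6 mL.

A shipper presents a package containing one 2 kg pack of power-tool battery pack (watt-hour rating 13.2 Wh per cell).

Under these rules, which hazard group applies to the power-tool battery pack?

Not regulated

watt-hour rating 13.2 Wh per cell is not above 20 Wh per cell, so Group R9 does not apply.
No criterion is met, so the item is not regulated.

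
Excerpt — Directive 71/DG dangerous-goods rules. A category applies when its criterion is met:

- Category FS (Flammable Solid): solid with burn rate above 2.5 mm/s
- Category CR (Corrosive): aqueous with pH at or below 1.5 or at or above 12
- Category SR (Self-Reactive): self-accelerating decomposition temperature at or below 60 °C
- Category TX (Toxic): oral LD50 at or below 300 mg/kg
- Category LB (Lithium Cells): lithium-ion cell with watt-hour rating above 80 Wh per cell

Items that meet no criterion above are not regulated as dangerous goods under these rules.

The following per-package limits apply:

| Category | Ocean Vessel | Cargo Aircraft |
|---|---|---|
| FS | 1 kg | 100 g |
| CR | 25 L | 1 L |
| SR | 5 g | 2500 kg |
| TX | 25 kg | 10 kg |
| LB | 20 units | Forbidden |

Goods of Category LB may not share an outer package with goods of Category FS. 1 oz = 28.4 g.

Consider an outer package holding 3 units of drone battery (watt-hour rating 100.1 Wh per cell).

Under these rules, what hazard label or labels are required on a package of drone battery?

The drone battery has watt-hour rating 100.1 Wh per cell, which is > 80 Wh per cell, so it is Category LB (Lithium Cells).
Only the Category LB label is required.

Category LB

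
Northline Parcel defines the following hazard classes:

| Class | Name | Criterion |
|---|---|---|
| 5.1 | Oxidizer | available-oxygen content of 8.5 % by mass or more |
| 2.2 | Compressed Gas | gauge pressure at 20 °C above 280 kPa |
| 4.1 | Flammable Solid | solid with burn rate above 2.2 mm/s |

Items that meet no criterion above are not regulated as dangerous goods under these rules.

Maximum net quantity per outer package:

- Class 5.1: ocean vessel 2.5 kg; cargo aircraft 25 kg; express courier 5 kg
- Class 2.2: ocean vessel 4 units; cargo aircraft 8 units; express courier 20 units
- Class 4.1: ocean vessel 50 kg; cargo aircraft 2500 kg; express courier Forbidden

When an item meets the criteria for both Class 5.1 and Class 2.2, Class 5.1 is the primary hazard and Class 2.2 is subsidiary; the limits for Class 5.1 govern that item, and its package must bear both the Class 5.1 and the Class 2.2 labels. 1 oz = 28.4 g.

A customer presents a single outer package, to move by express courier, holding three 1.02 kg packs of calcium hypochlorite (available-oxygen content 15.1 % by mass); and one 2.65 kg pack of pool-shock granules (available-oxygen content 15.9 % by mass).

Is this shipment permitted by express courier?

With available-oxygen content 15.1 % by mass (≥ 8.5 % by mass), the calcium hypochlorite falls in Class 5.1.
Available-oxygen content 15.9 % by mass meets the Class 5.1 criterion (Oxidizer), so the pool-shock granules are Class 5.1.
Total Class 5.1: (three 1.02 kg packs = 3.06 kg) + 2.65 kg = 5.71 kg.
5.71 kg > 5 kg (express courier limit, Class 5.1) — over the limit.

No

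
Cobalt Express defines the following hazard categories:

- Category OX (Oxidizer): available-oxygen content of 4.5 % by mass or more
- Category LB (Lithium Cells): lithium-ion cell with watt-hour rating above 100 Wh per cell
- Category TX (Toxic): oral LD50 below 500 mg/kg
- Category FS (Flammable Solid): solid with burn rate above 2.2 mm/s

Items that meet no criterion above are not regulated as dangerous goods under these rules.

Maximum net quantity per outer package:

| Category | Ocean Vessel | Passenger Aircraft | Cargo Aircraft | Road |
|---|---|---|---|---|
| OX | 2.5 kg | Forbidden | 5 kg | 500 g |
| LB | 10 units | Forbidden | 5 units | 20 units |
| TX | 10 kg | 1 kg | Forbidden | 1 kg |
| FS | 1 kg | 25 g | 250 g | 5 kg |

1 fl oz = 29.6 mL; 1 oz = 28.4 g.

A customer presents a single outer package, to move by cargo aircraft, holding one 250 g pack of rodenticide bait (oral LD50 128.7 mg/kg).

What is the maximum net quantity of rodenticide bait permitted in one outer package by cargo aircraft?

With oral LD50 128.7 mg/kg (< 500 mg/kg), the rodenticide bait falls in Category TX.
The cargo aircraft limit for Category TX is Forbidden.

Forbidden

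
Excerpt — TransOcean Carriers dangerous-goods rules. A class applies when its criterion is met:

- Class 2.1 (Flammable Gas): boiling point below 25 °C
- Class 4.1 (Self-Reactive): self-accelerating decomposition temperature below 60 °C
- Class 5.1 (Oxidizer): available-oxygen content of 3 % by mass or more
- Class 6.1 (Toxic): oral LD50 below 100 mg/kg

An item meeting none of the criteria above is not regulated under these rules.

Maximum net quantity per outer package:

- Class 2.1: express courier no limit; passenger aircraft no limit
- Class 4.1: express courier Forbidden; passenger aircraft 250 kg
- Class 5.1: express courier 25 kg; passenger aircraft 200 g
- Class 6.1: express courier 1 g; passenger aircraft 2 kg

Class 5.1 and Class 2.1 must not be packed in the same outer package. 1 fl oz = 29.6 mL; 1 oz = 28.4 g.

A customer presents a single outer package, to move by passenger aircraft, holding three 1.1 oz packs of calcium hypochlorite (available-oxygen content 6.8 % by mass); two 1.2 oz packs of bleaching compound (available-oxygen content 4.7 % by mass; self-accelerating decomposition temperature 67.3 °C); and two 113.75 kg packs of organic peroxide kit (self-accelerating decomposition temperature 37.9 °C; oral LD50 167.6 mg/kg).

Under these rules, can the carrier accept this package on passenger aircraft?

Available-oxygen content 6.8 % by mass meets the Class 5.1 criterion (Oxidizer), so the calcium hypochlorite is Class 5.1.
With available-oxygen content 4.7 % by mass (≥ 3 % by mass), the bleaching compound falls in Class 5.1.
Organic peroxide kit: self-accelerating decomposition temperature 37.9 °C < 60 °C → Class 4.1 (Self-Reactive).
Total Class 5.1: (three 1.1 oz packs = 93.72 g) + (two 1.2 oz packs = 68.16 g) = 161.88 g.
161.88 g is within the passenger aircraft limit of 200 g for Class 5.1.
Class 4.1 quantity: two 113.75 kg packs = 227.5 kg.
227.5 kg is within the passenger aircraft limit of 250 kg for Class 4.1.
The segregation rule (Class 5.1 with Class 2.1) does not apply to Class 5.1 with Class 4.1.
Every hazard class is within its passenger aircraft limit and no segregation rule is violated.

Yes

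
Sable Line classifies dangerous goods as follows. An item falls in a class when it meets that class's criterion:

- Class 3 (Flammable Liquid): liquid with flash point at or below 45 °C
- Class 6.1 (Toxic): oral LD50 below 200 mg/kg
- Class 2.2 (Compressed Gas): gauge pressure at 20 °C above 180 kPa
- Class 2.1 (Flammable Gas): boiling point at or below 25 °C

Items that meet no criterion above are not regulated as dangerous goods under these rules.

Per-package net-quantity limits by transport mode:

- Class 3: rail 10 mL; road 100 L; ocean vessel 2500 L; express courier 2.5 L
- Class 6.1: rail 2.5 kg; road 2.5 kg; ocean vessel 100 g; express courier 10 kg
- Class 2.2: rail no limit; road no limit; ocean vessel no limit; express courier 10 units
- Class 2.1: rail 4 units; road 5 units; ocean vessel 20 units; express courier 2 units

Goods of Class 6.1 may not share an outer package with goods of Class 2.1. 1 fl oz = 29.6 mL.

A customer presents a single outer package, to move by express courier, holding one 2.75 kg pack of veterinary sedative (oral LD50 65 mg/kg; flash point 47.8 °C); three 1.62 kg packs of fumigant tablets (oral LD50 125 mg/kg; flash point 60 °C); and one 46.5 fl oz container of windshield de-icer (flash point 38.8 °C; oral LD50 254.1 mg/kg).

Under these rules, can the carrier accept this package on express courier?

With oral LD50 65 mg/kg (< 200 mg/kg), the veterinary sedative falls in Class 6.1.
Oral LD50 125 mg/kg meets the Class 6.1 criterion (Toxic), so the fumigant tablets are Class 6.1.
The windshield de-icer has flash point 38.8 °C, which is ≤ 45 °C, so it is Class 3 (Flammable Liquid).
Total Class 6.1: 2.75 kg + (three 1.62 kg packs = 4.86 kg) = 7.61 kg.
That is within the Class 6.1 express courier limit of 10 kg.
Class 3 quantity: one 46.5 fl oz container = 1376.4 mL.
1376.4 mL ≤ 2.5 L (express courier limit, Class 3) — within limit.
The segregation rule (Class 6.1 with Class 2.1) does not apply to Class 6.1 with Class 3.
Every hazard class is within its express courier limit and no segregation rule is violated.

Yes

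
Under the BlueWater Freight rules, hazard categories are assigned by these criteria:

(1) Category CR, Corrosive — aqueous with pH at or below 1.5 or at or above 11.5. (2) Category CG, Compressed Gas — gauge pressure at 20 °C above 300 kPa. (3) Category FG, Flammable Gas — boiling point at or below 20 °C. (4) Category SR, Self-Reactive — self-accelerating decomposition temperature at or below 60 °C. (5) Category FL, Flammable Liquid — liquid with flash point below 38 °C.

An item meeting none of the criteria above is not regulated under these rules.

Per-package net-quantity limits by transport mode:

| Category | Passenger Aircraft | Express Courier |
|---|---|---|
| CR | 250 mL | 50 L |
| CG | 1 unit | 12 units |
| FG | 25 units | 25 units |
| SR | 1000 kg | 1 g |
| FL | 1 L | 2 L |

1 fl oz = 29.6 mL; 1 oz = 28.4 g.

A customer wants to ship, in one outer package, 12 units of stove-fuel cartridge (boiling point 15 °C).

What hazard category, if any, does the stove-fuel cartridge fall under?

The stove-fuel cartridge has boiling point 15 °C, which is ≤ 20 °C, so it is Category FG (Flammable Gas).

Category FG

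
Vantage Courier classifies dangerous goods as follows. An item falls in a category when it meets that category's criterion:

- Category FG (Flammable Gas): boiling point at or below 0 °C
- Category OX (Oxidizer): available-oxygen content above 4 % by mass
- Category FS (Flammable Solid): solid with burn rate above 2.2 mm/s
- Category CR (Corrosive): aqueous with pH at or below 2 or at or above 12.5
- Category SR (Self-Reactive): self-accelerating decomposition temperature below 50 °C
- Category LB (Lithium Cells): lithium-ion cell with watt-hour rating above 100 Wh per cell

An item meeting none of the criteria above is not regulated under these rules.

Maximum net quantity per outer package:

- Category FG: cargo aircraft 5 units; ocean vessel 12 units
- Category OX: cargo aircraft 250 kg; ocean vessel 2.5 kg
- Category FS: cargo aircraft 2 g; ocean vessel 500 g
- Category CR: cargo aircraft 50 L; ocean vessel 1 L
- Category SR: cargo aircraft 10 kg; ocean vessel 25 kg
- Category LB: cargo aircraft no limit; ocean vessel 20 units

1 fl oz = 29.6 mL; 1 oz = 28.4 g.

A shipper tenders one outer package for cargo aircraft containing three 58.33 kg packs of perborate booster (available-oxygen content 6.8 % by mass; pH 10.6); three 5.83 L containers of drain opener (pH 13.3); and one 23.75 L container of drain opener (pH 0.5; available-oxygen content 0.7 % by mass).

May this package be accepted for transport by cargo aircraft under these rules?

Yes

With available-oxygen content 6.8 % by mass (> 4 % by mass), the perborate booster falls in Category OX.
pH 13.3 meets the Category CR criterion (Corrosive), so the drain opener is Category CR.
With pH 0.5 (≤ 2), the drain opener falls in Category CR.
Category OX quantity: three 58.33 kg packs = 174.99 kg.
That is within the Category OX cargo aircraft limit of 250 kg.
Category CR net quantity: (three 5.83 L containers = 17.49 L) + 23.75 L = 41.24 L.
That is within the Category CR cargo aircraft limit of 50 L.
Every hazard category is within its cargo aircraft limit and no segregation rule is violated.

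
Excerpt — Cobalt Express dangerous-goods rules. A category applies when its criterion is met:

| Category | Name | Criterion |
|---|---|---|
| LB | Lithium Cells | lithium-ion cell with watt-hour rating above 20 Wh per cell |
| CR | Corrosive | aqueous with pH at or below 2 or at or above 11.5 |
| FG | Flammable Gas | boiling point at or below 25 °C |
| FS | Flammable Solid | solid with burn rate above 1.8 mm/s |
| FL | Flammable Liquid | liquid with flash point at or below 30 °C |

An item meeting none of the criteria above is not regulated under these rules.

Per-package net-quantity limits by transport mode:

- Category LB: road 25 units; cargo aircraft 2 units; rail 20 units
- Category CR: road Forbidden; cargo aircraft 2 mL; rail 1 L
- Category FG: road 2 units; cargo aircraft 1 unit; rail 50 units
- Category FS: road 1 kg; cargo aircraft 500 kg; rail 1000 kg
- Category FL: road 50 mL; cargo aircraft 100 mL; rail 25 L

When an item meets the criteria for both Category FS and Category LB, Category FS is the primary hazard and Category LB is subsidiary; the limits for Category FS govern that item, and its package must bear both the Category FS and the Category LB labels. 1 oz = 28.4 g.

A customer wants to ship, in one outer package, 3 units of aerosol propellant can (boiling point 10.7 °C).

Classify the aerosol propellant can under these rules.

Boiling point 10.7 °C meets the Category FG criterion (Flammable Gas), so the aerosol propellant can is Category FG.

Category FG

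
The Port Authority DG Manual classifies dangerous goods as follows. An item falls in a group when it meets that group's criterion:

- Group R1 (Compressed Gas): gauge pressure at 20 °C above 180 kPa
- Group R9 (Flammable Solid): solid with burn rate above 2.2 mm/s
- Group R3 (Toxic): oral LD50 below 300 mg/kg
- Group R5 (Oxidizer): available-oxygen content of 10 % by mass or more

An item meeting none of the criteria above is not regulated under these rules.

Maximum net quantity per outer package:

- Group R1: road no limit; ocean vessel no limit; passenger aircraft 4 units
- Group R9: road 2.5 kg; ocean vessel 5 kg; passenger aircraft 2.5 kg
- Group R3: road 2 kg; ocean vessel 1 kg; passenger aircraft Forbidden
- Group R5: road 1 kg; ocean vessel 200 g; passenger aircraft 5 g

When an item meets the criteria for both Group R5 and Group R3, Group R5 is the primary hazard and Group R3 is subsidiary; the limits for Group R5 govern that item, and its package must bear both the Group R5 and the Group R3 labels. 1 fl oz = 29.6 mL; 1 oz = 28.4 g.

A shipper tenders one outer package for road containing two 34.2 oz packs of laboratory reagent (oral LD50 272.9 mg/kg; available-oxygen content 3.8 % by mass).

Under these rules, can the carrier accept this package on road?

Yes

With oral LD50 272.9 mg/kg (< 300 mg/kg), the laboratory reagent falls in Group R3.
Group R3 quantity: two 34.2 oz packs = 1942.56 g.
That is within the Group R3 road limit of 2 kg.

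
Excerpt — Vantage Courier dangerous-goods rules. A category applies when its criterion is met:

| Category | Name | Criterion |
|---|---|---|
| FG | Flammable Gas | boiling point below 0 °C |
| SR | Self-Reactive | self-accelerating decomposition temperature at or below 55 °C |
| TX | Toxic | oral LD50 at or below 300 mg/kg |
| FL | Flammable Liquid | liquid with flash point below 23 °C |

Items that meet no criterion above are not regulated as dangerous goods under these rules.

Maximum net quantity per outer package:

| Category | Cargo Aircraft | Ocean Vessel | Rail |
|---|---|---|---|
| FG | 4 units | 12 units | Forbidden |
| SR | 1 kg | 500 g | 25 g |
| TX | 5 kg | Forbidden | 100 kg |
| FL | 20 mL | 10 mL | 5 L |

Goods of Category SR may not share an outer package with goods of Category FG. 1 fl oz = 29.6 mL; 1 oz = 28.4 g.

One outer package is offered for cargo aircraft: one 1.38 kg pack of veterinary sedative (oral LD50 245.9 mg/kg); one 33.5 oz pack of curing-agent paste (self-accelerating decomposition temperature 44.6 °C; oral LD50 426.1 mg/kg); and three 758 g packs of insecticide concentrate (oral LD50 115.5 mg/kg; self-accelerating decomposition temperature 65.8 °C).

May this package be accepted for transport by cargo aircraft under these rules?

Oral LD50 245.9 mg/kg meets the Category TX criterion (Toxic), so the veterinary sedative is Category TX.
Self-accelerating decomposition temperature 44.6 °C meets the Category SR criterion (Self-Reactive), so the curing-agent paste is Category SR.
The insecticide concentrate has oral LD50 115.5 mg/kg, which is ≤ 300 mg/kg, so it is Category TX (Toxic).
Category SR quantity: one 33.5 oz pack = 951.4 g.
951.4 g is within the cargo aircraft limit of 1 kg for Category SR.
Total Category TX: 1.38 kg + (three 758 g packs = 2.274 kg) = 3.654 kg.
That is within the Category TX cargo aircraft limit of 5 kg.
The segregation rule (Category SR with Category FG) does not apply to Category SR with Category TX.
Every hazard category is within its cargo aircraft limit and no segregation rule is violated.

Yes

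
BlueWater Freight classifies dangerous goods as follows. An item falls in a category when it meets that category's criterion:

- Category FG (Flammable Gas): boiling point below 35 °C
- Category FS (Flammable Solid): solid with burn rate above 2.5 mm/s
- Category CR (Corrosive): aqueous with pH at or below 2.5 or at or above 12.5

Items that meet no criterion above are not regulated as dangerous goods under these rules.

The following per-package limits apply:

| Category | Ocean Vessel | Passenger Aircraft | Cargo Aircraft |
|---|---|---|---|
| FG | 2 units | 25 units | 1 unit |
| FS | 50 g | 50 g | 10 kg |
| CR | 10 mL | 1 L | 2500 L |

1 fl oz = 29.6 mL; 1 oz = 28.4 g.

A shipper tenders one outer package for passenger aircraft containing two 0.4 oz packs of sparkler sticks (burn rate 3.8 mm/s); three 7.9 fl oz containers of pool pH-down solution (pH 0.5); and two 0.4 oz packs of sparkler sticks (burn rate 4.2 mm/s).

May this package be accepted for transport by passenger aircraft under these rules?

The sparkler sticks have burn rate 3.8 mm/s, which is > 2.5 mm/s, so they are Category FS (Flammable Solid).
Pool pH-down solution: pH 0.5 ≤ 2.5 → Category CR (Corrosive).
Burn rate 4.2 mm/s meets the Category FS criterion (Flammable Solid), so the sparkler sticks are Category FS.
Category FS net quantity: (two 0.4 oz packs = 22.72 g) + (two 0.4 oz packs = 22.72 g) = 45.44 g.
That is within the Category FS passenger aircraft limit of 50 g.
Category CR quantity: three 7.9 fl oz containers = 701.52 mL.
701.52 mL ≤ 1 L (passenger aircraft limit, Category CR) — within limit.
Every hazard category is within its passenger aircraft limit and no segregation rule is violated.

Yes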